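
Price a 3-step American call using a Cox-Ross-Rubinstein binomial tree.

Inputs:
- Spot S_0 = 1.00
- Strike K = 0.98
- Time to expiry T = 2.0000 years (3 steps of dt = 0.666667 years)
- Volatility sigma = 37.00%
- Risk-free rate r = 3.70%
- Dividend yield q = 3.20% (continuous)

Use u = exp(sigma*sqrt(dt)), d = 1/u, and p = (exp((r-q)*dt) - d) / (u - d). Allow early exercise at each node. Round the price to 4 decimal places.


Answer: Price = V(0,0) = 0.2230

Derivation:
dt = T/N = 0.666667
u = exp(sigma*sqrt(dt)) = 1.352702; d = 1/u = 0.739261
p = (exp((r-q)*dt) - d) / (u - d) = 0.430486
Discount per step: exp(-r*dt) = 0.975635
Stock lattice S(k, i) with i counting down-moves:
  k=0: S(0,0) = 1.0000
  k=1: S(1,0) = 1.3527; S(1,1) = 0.7393
  k=2: S(2,0) = 1.8298; S(2,1) = 1.0000; S(2,2) = 0.5465
  k=3: S(3,0) = 2.4752; S(3,1) = 1.3527; S(3,2) = 0.7393; S(3,3) = 0.4040
Terminal payoffs V(N, i) = max(S_T - K, 0):
  V(3,0) = 1.495175; V(3,1) = 0.372702; V(3,2) = 0.000000; V(3,3) = 0.000000
Backward induction: V(k, i) = exp(-r*dt) * [p * V(k+1, i) + (1-p) * V(k+1, i+1)]; then take max(V_cont, immediate exercise) for American.
  V(2,0) = exp(-r*dt) * [p*1.495175 + (1-p)*0.372702] = 0.835057; exercise = 0.849801; V(2,0) = max -> 0.849801
  V(2,1) = exp(-r*dt) * [p*0.372702 + (1-p)*0.000000] = 0.156534; exercise = 0.020000; V(2,1) = max -> 0.156534
  V(2,2) = exp(-r*dt) * [p*0.000000 + (1-p)*0.000000] = 0.000000; exercise = 0.000000; V(2,2) = max -> 0.000000
  V(1,0) = exp(-r*dt) * [p*0.849801 + (1-p)*0.156534] = 0.443890; exercise = 0.372702; V(1,0) = max -> 0.443890
  V(1,1) = exp(-r*dt) * [p*0.156534 + (1-p)*0.000000] = 0.065744; exercise = 0.000000; V(1,1) = max -> 0.065744
  V(0,0) = exp(-r*dt) * [p*0.443890 + (1-p)*0.065744] = 0.222963; exercise = 0.020000; V(0,0) = max -> 0.222963


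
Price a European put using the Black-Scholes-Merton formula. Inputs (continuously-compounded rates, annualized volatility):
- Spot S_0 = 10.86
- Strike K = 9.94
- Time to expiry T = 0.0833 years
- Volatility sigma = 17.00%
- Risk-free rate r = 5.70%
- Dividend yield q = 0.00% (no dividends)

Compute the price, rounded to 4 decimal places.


Answer: Price = 0.0056

Derivation:
d1 = (ln(S/K) + (r - q + 0.5*sigma^2) * T) / (sigma * sqrt(T)) = 1.92542875
d2 = d1 - sigma * sqrt(T) = 1.87636380
exp(-rT) = 0.99526315; exp(-qT) = 1.00000000
P = K * exp(-rT) * N(-d2) - S_0 * exp(-qT) * N(-d1)
N(-d1) = 0.02708787; N(-d2) = 0.03030267
P = 9.9400 * 0.99526315 * 0.03030267 - 10.8600 * 1.00000000 * 0.02708787 = 0.0056


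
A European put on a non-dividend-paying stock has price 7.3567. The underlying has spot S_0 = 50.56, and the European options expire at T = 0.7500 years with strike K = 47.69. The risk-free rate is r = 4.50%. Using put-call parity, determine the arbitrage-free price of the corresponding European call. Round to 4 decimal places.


Put-call parity: C - P = S_0 * exp(-qT) - K * exp(-rT).
S_0 * exp(-qT) = 50.5600 * 1.00000000 = 50.56000000
K * exp(-rT) = 47.6900 * 0.96681318 = 46.10732045
C = P + S*exp(-qT) - K*exp(-rT)
C = 7.3567 + 50.56000000 - 46.10732045 = 11.8094

Answer: Call price = 11.8094


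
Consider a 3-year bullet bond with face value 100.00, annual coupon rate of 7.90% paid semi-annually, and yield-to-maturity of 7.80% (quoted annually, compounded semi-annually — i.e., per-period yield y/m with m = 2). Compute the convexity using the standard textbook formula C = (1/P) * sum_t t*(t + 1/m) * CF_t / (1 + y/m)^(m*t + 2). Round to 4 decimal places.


Answer: Convexity = 8.5644

Derivation:
Coupon per period c = face * coupon_rate / m = 3.950000
Periods per year m = 2; per-period yield y/m = 0.039000
Number of cashflows N = 6
Cashflows (t years, CF_t, discount factor 1/(1+y/m)^(m*t), PV):
  t = 0.5000: CF_t = 3.950000, DF = 0.962464, PV = 3.801732
  t = 1.0000: CF_t = 3.950000, DF = 0.926337, PV = 3.659030
  t = 1.5000: CF_t = 3.950000, DF = 0.891566, PV = 3.521685
  t = 2.0000: CF_t = 3.950000, DF = 0.858100, PV = 3.389494
  t = 2.5000: CF_t = 3.950000, DF = 0.825890, PV = 3.262266
  t = 3.0000: CF_t = 103.950000, DF = 0.794889, PV = 82.628755
Price P = sum_t PV_t = 100.262962
Convexity numerator sum_t t*(t + 1/m) * CF_t / (1+y/m)^(m*t + 2):
  t = 0.5000: term = 1.760842
  t = 1.0000: term = 5.084241
  t = 1.5000: term = 9.786798
  t = 2.0000: term = 15.699066
  t = 2.5000: term = 22.664677
  t = 3.0000: term = 803.691569
Convexity = (1/P) * sum = 858.687193 / 100.262962 = 8.564351


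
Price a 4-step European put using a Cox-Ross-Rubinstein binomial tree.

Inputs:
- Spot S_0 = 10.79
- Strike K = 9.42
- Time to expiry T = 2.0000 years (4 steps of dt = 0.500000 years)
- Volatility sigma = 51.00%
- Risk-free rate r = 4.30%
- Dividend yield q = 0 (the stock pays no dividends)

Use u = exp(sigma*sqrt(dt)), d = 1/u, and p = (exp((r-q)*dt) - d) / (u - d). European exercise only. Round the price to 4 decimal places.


dt = T/N = 0.500000
u = exp(sigma*sqrt(dt)) = 1.434225; d = 1/u = 0.697241
p = (exp((r-q)*dt) - d) / (u - d) = 0.440297
Discount per step: exp(-r*dt) = 0.978729
Stock lattice S(k, i) with i counting down-moves:
  k=0: S(0,0) = 10.7900
  k=1: S(1,0) = 15.4753; S(1,1) = 7.5232
  k=2: S(2,0) = 22.1950; S(2,1) = 10.7900; S(2,2) = 5.2455
  k=3: S(3,0) = 31.8327; S(3,1) = 15.4753; S(3,2) = 7.5232; S(3,3) = 3.6574
  k=4: S(4,0) = 45.6552; S(4,1) = 22.1950; S(4,2) = 10.7900; S(4,3) = 5.2455; S(4,4) = 2.5501
Terminal payoffs V(N, i) = max(K - S_T, 0):
  V(4,0) = 0.000000; V(4,1) = 0.000000; V(4,2) = 0.000000; V(4,3) = 4.174498; V(4,4) = 6.869927
Backward induction: V(k, i) = exp(-r*dt) * [p * V(k+1, i) + (1-p) * V(k+1, i+1)].
  V(3,0) = exp(-r*dt) * [p*0.000000 + (1-p)*0.000000] = 0.000000
  V(3,1) = exp(-r*dt) * [p*0.000000 + (1-p)*0.000000] = 0.000000
  V(3,2) = exp(-r*dt) * [p*0.000000 + (1-p)*4.174498] = 2.286780
  V(3,3) = exp(-r*dt) * [p*4.174498 + (1-p)*6.869927] = 5.562254
  V(2,0) = exp(-r*dt) * [p*0.000000 + (1-p)*0.000000] = 0.000000
  V(2,1) = exp(-r*dt) * [p*0.000000 + (1-p)*2.286780] = 1.252693
  V(2,2) = exp(-r*dt) * [p*2.286780 + (1-p)*5.562254] = 4.032436
  V(1,0) = exp(-r*dt) * [p*0.000000 + (1-p)*1.252693] = 0.686222
  V(1,1) = exp(-r*dt) * [p*1.252693 + (1-p)*4.032436] = 2.748784
  V(0,0) = exp(-r*dt) * [p*0.686222 + (1-p)*2.748784] = 1.801492

Answer: Price = V(0,0) = 1.8015


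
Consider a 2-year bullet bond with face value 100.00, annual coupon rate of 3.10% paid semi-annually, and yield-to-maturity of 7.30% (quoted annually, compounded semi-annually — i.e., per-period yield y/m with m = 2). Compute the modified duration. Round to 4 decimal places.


Coupon per period c = face * coupon_rate / m = 1.550000
Periods per year m = 2; per-period yield y/m = 0.036500
Number of cashflows N = 4
Cashflows (t years, CF_t, discount factor 1/(1+y/m)^(m*t), PV):
  t = 0.5000: CF_t = 1.550000, DF = 0.964785, PV = 1.495417
  t = 1.0000: CF_t = 1.550000, DF = 0.930811, PV = 1.442757
  t = 1.5000: CF_t = 1.550000, DF = 0.898033, PV = 1.391950
  t = 2.0000: CF_t = 101.550000, DF = 0.866409, PV = 87.983797
Price P = sum_t PV_t = 92.313922
First compute Macaulay numerator sum_t t * PV_t:
  t * PV_t at t = 0.5000: 0.747709
  t * PV_t at t = 1.0000: 1.442757
  t * PV_t at t = 1.5000: 2.087926
  t * PV_t at t = 2.0000: 175.967595
Macaulay duration D = 180.245986 / 92.313922 = 1.952533
Modified duration = D / (1 + y/m) = 1.952533 / (1 + 0.036500) = 1.883775

Answer: Modified duration = 1.8838


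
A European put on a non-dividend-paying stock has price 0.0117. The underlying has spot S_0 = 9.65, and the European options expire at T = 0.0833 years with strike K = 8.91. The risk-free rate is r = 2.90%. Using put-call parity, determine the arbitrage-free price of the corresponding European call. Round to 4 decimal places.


Answer: Call price = 0.7732

Derivation:
Put-call parity: C - P = S_0 * exp(-qT) - K * exp(-rT).
S_0 * exp(-qT) = 9.6500 * 1.00000000 = 9.65000000
K * exp(-rT) = 8.9100 * 0.99758722 = 8.88850209
C = P + S*exp(-qT) - K*exp(-rT)
C = 0.0117 + 9.65000000 - 8.88850209 = 0.7732


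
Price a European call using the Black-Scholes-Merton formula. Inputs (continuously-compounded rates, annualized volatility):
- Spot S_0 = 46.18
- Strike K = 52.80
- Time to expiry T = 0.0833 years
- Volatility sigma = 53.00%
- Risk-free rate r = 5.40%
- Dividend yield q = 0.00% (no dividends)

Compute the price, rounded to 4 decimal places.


d1 = (ln(S/K) + (r - q + 0.5*sigma^2) * T) / (sigma * sqrt(T)) = -0.76988196
d2 = d1 - sigma * sqrt(T) = -0.92284918
exp(-rT) = 0.99551190; exp(-qT) = 1.00000000
C = S_0 * exp(-qT) * N(d1) - K * exp(-rT) * N(d2)
N(d1) = 0.22068496; N(d2) = 0.17804290
C = 46.1800 * 1.00000000 * 0.22068496 - 52.8000 * 0.99551190 * 0.17804290 = 0.8328

Answer: Price = 0.8328


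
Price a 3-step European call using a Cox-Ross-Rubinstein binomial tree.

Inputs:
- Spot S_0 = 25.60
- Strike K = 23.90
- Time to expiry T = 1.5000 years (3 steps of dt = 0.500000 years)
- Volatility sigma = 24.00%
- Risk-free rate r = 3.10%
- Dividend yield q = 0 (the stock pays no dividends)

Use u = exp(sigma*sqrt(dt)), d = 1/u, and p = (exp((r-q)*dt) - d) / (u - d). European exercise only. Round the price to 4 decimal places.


dt = T/N = 0.500000
u = exp(sigma*sqrt(dt)) = 1.184956; d = 1/u = 0.843913
p = (exp((r-q)*dt) - d) / (u - d) = 0.503478
Discount per step: exp(-r*dt) = 0.984620
Stock lattice S(k, i) with i counting down-moves:
  k=0: S(0,0) = 25.6000
  k=1: S(1,0) = 30.3349; S(1,1) = 21.6042
  k=2: S(2,0) = 35.9455; S(2,1) = 25.6000; S(2,2) = 18.2321
  k=3: S(3,0) = 42.5938; S(3,1) = 30.3349; S(3,2) = 21.6042; S(3,3) = 15.3863
Terminal payoffs V(N, i) = max(S_T - K, 0):
  V(3,0) = 18.693823; V(3,1) = 6.434873; V(3,2) = 0.000000; V(3,3) = 0.000000
Backward induction: V(k, i) = exp(-r*dt) * [p * V(k+1, i) + (1-p) * V(k+1, i+1)].
  V(2,0) = exp(-r*dt) * [p*18.693823 + (1-p)*6.434873] = 12.413083
  V(2,1) = exp(-r*dt) * [p*6.434873 + (1-p)*0.000000] = 3.189987
  V(2,2) = exp(-r*dt) * [p*0.000000 + (1-p)*0.000000] = 0.000000
  V(1,0) = exp(-r*dt) * [p*12.413083 + (1-p)*3.189987] = 7.713128
  V(1,1) = exp(-r*dt) * [p*3.189987 + (1-p)*0.000000] = 1.581386
  V(0,0) = exp(-r*dt) * [p*7.713128 + (1-p)*1.581386] = 4.596778

Answer: Price = V(0,0) = 4.5968


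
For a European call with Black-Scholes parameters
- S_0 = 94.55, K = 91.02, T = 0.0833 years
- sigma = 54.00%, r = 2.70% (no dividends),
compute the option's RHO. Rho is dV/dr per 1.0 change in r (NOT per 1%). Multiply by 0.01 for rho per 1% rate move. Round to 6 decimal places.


d1 = 0.3364942631; d2 = 0.1806408705
phi(d1) = 0.3769839265; exp(-qT) = 1.0000000000; exp(-rT) = 0.9977534273
N(d2) = 0.5716752632
Rho = K*T*exp(-rT)*N(d2) = 91.0200 * 0.0833 * 0.9977534273 * 0.5716752632 = 4.324685

Answer: Rho = 4.324685


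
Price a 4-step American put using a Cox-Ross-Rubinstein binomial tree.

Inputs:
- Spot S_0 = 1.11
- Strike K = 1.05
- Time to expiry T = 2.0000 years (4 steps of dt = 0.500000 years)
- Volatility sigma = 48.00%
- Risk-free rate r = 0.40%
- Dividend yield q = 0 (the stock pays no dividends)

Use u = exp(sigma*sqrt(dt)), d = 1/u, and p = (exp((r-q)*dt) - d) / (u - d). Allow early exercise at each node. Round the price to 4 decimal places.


dt = T/N = 0.500000
u = exp(sigma*sqrt(dt)) = 1.404121; d = 1/u = 0.712189
p = (exp((r-q)*dt) - d) / (u - d) = 0.418846
Discount per step: exp(-r*dt) = 0.998002
Stock lattice S(k, i) with i counting down-moves:
  k=0: S(0,0) = 1.1100
  k=1: S(1,0) = 1.5586; S(1,1) = 0.7905
  k=2: S(2,0) = 2.1884; S(2,1) = 1.1100; S(2,2) = 0.5630
  k=3: S(3,0) = 3.0728; S(3,1) = 1.5586; S(3,2) = 0.7905; S(3,3) = 0.4010
  k=4: S(4,0) = 4.3146; S(4,1) = 2.1884; S(4,2) = 1.1100; S(4,3) = 0.5630; S(4,4) = 0.2856
Terminal payoffs V(N, i) = max(K - S_T, 0):
  V(4,0) = 0.000000; V(4,1) = 0.000000; V(4,2) = 0.000000; V(4,3) = 0.486993; V(4,4) = 0.764435
Backward induction: V(k, i) = exp(-r*dt) * [p * V(k+1, i) + (1-p) * V(k+1, i+1)]; then take max(V_cont, immediate exercise) for American.
  V(3,0) = exp(-r*dt) * [p*0.000000 + (1-p)*0.000000] = 0.000000; exercise = 0.000000; V(3,0) = max -> 0.000000
  V(3,1) = exp(-r*dt) * [p*0.000000 + (1-p)*0.000000] = 0.000000; exercise = 0.000000; V(3,1) = max -> 0.000000
  V(3,2) = exp(-r*dt) * [p*0.000000 + (1-p)*0.486993] = 0.282452; exercise = 0.259470; V(3,2) = max -> 0.282452
  V(3,3) = exp(-r*dt) * [p*0.486993 + (1-p)*0.764435] = 0.646934; exercise = 0.649032; V(3,3) = max -> 0.649032
  V(2,0) = exp(-r*dt) * [p*0.000000 + (1-p)*0.000000] = 0.000000; exercise = 0.000000; V(2,0) = max -> 0.000000
  V(2,1) = exp(-r*dt) * [p*0.000000 + (1-p)*0.282452] = 0.163820; exercise = 0.000000; V(2,1) = max -> 0.163820
  V(2,2) = exp(-r*dt) * [p*0.282452 + (1-p)*0.649032] = 0.494502; exercise = 0.486993; V(2,2) = max -> 0.494502
  V(1,0) = exp(-r*dt) * [p*0.000000 + (1-p)*0.163820] = 0.095015; exercise = 0.000000; V(1,0) = max -> 0.095015
  V(1,1) = exp(-r*dt) * [p*0.163820 + (1-p)*0.494502] = 0.355286; exercise = 0.259470; V(1,1) = max -> 0.355286
  V(0,0) = exp(-r*dt) * [p*0.095015 + (1-p)*0.355286] = 0.245780; exercise = 0.000000; V(0,0) = max -> 0.245780

Answer: Price = V(0,0) = 0.2458


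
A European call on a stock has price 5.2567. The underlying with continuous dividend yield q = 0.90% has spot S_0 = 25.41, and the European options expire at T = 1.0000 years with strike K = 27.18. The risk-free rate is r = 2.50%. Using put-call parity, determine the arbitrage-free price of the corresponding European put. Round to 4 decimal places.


Put-call parity: C - P = S_0 * exp(-qT) - K * exp(-rT).
S_0 * exp(-qT) = 25.4100 * 0.99104038 = 25.18233602
K * exp(-rT) = 27.1800 * 0.97530991 = 26.50892341
P = C - S*exp(-qT) + K*exp(-rT)
P = 5.2567 - 25.18233602 + 26.50892341 = 6.5833

Answer: Put price = 6.5833


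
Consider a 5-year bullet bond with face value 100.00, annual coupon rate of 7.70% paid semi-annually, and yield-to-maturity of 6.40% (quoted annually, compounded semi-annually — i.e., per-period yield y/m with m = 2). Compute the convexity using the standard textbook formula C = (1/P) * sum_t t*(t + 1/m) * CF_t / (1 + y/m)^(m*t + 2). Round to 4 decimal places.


Answer: Convexity = 20.8233

Derivation:
Coupon per period c = face * coupon_rate / m = 3.850000
Periods per year m = 2; per-period yield y/m = 0.032000
Number of cashflows N = 10
Cashflows (t years, CF_t, discount factor 1/(1+y/m)^(m*t), PV):
  t = 0.5000: CF_t = 3.850000, DF = 0.968992, PV = 3.730620
  t = 1.0000: CF_t = 3.850000, DF = 0.938946, PV = 3.614942
  t = 1.5000: CF_t = 3.850000, DF = 0.909831, PV = 3.502851
  t = 2.0000: CF_t = 3.850000, DF = 0.881620, PV = 3.394235
  t = 2.5000: CF_t = 3.850000, DF = 0.854283, PV = 3.288988
  t = 3.0000: CF_t = 3.850000, DF = 0.827793, PV = 3.187004
  t = 3.5000: CF_t = 3.850000, DF = 0.802125, PV = 3.088182
  t = 4.0000: CF_t = 3.850000, DF = 0.777253, PV = 2.992424
  t = 4.5000: CF_t = 3.850000, DF = 0.753152, PV = 2.899636
  t = 5.0000: CF_t = 103.850000, DF = 0.729799, PV = 75.789585
Price P = sum_t PV_t = 105.488466
Convexity numerator sum_t t*(t + 1/m) * CF_t / (1+y/m)^(m*t + 2):
  t = 0.5000: term = 1.751425
  t = 1.0000: term = 5.091353
  t = 1.5000: term = 9.866963
  t = 2.0000: term = 15.935018
  t = 2.5000: term = 23.161363
  t = 3.0000: term = 31.420454
  t = 3.5000: term = 40.594901
  t = 4.0000: term = 50.575043
  t = 4.5000: term = 61.258531
  t = 5.0000: term = 1956.963958
Convexity = (1/P) * sum = 2196.619009 / 105.488466 = 20.823310


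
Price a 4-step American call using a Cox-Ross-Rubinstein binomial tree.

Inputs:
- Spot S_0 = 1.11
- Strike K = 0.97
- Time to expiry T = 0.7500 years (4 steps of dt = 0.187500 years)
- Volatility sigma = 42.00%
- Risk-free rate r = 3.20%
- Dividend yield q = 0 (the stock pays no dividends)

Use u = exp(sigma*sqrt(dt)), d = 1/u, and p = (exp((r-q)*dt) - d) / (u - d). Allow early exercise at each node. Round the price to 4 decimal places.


dt = T/N = 0.187500
u = exp(sigma*sqrt(dt)) = 1.199453; d = 1/u = 0.833714
p = (exp((r-q)*dt) - d) / (u - d) = 0.471113
Discount per step: exp(-r*dt) = 0.994018
Stock lattice S(k, i) with i counting down-moves:
  k=0: S(0,0) = 1.1100
  k=1: S(1,0) = 1.3314; S(1,1) = 0.9254
  k=2: S(2,0) = 1.5969; S(2,1) = 1.1100; S(2,2) = 0.7715
  k=3: S(3,0) = 1.9155; S(3,1) = 1.3314; S(3,2) = 0.9254; S(3,3) = 0.6432
  k=4: S(4,0) = 2.2975; S(4,1) = 1.5969; S(4,2) = 1.1100; S(4,3) = 0.7715; S(4,4) = 0.5363
Terminal payoffs V(N, i) = max(S_T - K, 0):
  V(4,0) = 1.327499; V(4,1) = 0.626942; V(4,2) = 0.140000; V(4,3) = 0.000000; V(4,4) = 0.000000
Backward induction: V(k, i) = exp(-r*dt) * [p * V(k+1, i) + (1-p) * V(k+1, i+1)]; then take max(V_cont, immediate exercise) for American.
  V(3,0) = exp(-r*dt) * [p*1.327499 + (1-p)*0.626942] = 0.951259; exercise = 0.945457; V(3,0) = max -> 0.951259
  V(3,1) = exp(-r*dt) * [p*0.626942 + (1-p)*0.140000] = 0.367195; exercise = 0.361392; V(3,1) = max -> 0.367195
  V(3,2) = exp(-r*dt) * [p*0.140000 + (1-p)*0.000000] = 0.065561; exercise = 0.000000; V(3,2) = max -> 0.065561
  V(3,3) = exp(-r*dt) * [p*0.000000 + (1-p)*0.000000] = 0.000000; exercise = 0.000000; V(3,3) = max -> 0.000000
  V(2,0) = exp(-r*dt) * [p*0.951259 + (1-p)*0.367195] = 0.638513; exercise = 0.626942; V(2,0) = max -> 0.638513
  V(2,1) = exp(-r*dt) * [p*0.367195 + (1-p)*0.065561] = 0.206423; exercise = 0.140000; V(2,1) = max -> 0.206423
  V(2,2) = exp(-r*dt) * [p*0.065561 + (1-p)*0.000000] = 0.030702; exercise = 0.000000; V(2,2) = max -> 0.030702
  V(1,0) = exp(-r*dt) * [p*0.638513 + (1-p)*0.206423] = 0.407533; exercise = 0.361392; V(1,0) = max -> 0.407533
  V(1,1) = exp(-r*dt) * [p*0.206423 + (1-p)*0.030702] = 0.112807; exercise = 0.000000; V(1,1) = max -> 0.112807
  V(0,0) = exp(-r*dt) * [p*0.407533 + (1-p)*0.112807] = 0.250151; exercise = 0.140000; V(0,0) = max -> 0.250151

Answer: Price = V(0,0) = 0.2502


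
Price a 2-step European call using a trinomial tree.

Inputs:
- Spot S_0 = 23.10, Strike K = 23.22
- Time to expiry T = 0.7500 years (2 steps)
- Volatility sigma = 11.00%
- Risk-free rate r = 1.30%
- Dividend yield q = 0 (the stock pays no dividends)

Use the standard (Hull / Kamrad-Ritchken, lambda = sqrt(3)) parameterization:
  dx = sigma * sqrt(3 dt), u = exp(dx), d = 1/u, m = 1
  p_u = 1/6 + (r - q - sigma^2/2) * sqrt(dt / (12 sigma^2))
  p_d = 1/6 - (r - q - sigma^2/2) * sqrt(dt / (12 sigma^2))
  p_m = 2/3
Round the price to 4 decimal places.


dt = T/N = 0.375000; dx = sigma*sqrt(3*dt) = 0.116673
u = exp(dx) = 1.123751; d = 1/u = 0.889876
p_u = 0.177836, p_m = 0.666667, p_d = 0.155498
Discount per step: exp(-r*dt) = 0.995137
Stock lattice S(k, j) with j the centered position index:
  k=0: S(0,+0) = 23.1000
  k=1: S(1,-1) = 20.5561; S(1,+0) = 23.1000; S(1,+1) = 25.9587
  k=2: S(2,-2) = 18.2924; S(2,-1) = 20.5561; S(2,+0) = 23.1000; S(2,+1) = 25.9587; S(2,+2) = 29.1711
Terminal payoffs V(N, j) = max(S_T - K, 0):
  V(2,-2) = 0.000000; V(2,-1) = 0.000000; V(2,+0) = 0.000000; V(2,+1) = 2.738659; V(2,+2) = 5.951081
Backward induction: V(k, j) = exp(-r*dt) * [p_u * V(k+1, j+1) + p_m * V(k+1, j) + p_d * V(k+1, j-1)]
  V(1,-1) = exp(-r*dt) * [p_u*0.000000 + p_m*0.000000 + p_d*0.000000] = 0.000000
  V(1,+0) = exp(-r*dt) * [p_u*2.738659 + p_m*0.000000 + p_d*0.000000] = 0.484663
  V(1,+1) = exp(-r*dt) * [p_u*5.951081 + p_m*2.738659 + p_d*0.000000] = 2.870062
  V(0,+0) = exp(-r*dt) * [p_u*2.870062 + p_m*0.484663 + p_d*0.000000] = 0.829455

Answer: Price = V(0,0) = 0.8295


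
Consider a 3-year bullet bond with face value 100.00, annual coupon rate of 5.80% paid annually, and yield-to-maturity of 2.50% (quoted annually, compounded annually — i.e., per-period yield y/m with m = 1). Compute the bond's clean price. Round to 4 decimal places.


Answer: Price = 109.4249

Derivation:
Coupon per period c = face * coupon_rate / m = 5.800000
Periods per year m = 1; per-period yield y/m = 0.025000
Number of cashflows N = 3
Cashflows (t years, CF_t, discount factor 1/(1+y/m)^(m*t), PV):
  t = 1.0000: CF_t = 5.800000, DF = 0.975610, PV = 5.658537
  t = 2.0000: CF_t = 5.800000, DF = 0.951814, PV = 5.520523
  t = 3.0000: CF_t = 105.800000, DF = 0.928599, PV = 98.245818
Price P = sum_t PV_t = 109.424878


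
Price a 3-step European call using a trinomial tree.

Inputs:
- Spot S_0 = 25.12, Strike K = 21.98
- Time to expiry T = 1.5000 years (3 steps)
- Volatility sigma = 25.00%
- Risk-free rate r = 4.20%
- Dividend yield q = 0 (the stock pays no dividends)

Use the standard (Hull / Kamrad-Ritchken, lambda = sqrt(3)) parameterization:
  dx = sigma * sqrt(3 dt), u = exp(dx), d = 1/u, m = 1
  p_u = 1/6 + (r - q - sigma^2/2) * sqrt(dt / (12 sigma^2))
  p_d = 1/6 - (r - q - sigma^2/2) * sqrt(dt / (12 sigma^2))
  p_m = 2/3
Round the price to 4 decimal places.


dt = T/N = 0.500000; dx = sigma*sqrt(3*dt) = 0.306186
u = exp(dx) = 1.358235; d = 1/u = 0.736250
p_u = 0.175444, p_m = 0.666667, p_d = 0.157889
Discount per step: exp(-r*dt) = 0.979219
Stock lattice S(k, j) with j the centered position index:
  k=0: S(0,+0) = 25.1200
  k=1: S(1,-1) = 18.4946; S(1,+0) = 25.1200; S(1,+1) = 34.1189
  k=2: S(2,-2) = 13.6166; S(2,-1) = 18.4946; S(2,+0) = 25.1200; S(2,+1) = 34.1189; S(2,+2) = 46.3414
  k=3: S(3,-3) = 10.0252; S(3,-2) = 13.6166; S(3,-1) = 18.4946; S(3,+0) = 25.1200; S(3,+1) = 34.1189; S(3,+2) = 46.3414; S(3,+3) = 62.9426
Terminal payoffs V(N, j) = max(S_T - K, 0):
  V(3,-3) = 0.000000; V(3,-2) = 0.000000; V(3,-1) = 0.000000; V(3,+0) = 3.140000; V(3,+1) = 12.138868; V(3,+2) = 24.361449; V(3,+3) = 40.962587
Backward induction: V(k, j) = exp(-r*dt) * [p_u * V(k+1, j+1) + p_m * V(k+1, j) + p_d * V(k+1, j-1)]
  V(2,-2) = exp(-r*dt) * [p_u*0.000000 + p_m*0.000000 + p_d*0.000000] = 0.000000
  V(2,-1) = exp(-r*dt) * [p_u*3.140000 + p_m*0.000000 + p_d*0.000000] = 0.539446
  V(2,+0) = exp(-r*dt) * [p_u*12.138868 + p_m*3.140000 + p_d*0.000000] = 4.135266
  V(2,+1) = exp(-r*dt) * [p_u*24.361449 + p_m*12.138868 + p_d*3.140000] = 12.595127
  V(2,+2) = exp(-r*dt) * [p_u*40.962587 + p_m*24.361449 + p_d*12.138868] = 24.817525
  V(1,-1) = exp(-r*dt) * [p_u*4.135266 + p_m*0.539446 + p_d*0.000000] = 1.062588
  V(1,+0) = exp(-r*dt) * [p_u*12.595127 + p_m*4.135266 + p_d*0.539446] = 4.946776
  V(1,+1) = exp(-r*dt) * [p_u*24.817525 + p_m*12.595127 + p_d*4.135266] = 13.125208
  V(0,+0) = exp(-r*dt) * [p_u*13.125208 + p_m*4.946776 + p_d*1.062588] = 5.648488

Answer: Price = V(0,0) = 5.6485


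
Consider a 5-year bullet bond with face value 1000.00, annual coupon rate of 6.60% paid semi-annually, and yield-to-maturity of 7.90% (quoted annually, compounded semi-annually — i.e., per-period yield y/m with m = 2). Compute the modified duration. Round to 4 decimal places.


Answer: Modified duration = 4.1534

Derivation:
Coupon per period c = face * coupon_rate / m = 33.000000
Periods per year m = 2; per-period yield y/m = 0.039500
Number of cashflows N = 10
Cashflows (t years, CF_t, discount factor 1/(1+y/m)^(m*t), PV):
  t = 0.5000: CF_t = 33.000000, DF = 0.962001, PV = 31.746032
  t = 1.0000: CF_t = 33.000000, DF = 0.925446, PV = 30.539713
  t = 1.5000: CF_t = 33.000000, DF = 0.890280, PV = 29.379233
  t = 2.0000: CF_t = 33.000000, DF = 0.856450, PV = 28.262851
  t = 2.5000: CF_t = 33.000000, DF = 0.823906, PV = 27.188890
  t = 3.0000: CF_t = 33.000000, DF = 0.792598, PV = 26.155738
  t = 3.5000: CF_t = 33.000000, DF = 0.762480, PV = 25.161845
  t = 4.0000: CF_t = 33.000000, DF = 0.733507, PV = 24.205719
  t = 4.5000: CF_t = 33.000000, DF = 0.705634, PV = 23.285925
  t = 5.0000: CF_t = 1033.000000, DF = 0.678821, PV = 701.221761
Price P = sum_t PV_t = 947.147707
First compute Macaulay numerator sum_t t * PV_t:
  t * PV_t at t = 0.5000: 15.873016
  t * PV_t at t = 1.0000: 30.539713
  t * PV_t at t = 1.5000: 44.068850
  t * PV_t at t = 2.0000: 56.525702
  t * PV_t at t = 2.5000: 67.972224
  t * PV_t at t = 3.0000: 78.467214
  t * PV_t at t = 3.5000: 88.066458
  t * PV_t at t = 4.0000: 96.822877
  t * PV_t at t = 4.5000: 104.786663
  t * PV_t at t = 5.0000: 3506.108803
Macaulay duration D = 4089.231519 / 947.147707 = 4.317417
Modified duration = D / (1 + y/m) = 4.317417 / (1 + 0.039500) = 4.153359


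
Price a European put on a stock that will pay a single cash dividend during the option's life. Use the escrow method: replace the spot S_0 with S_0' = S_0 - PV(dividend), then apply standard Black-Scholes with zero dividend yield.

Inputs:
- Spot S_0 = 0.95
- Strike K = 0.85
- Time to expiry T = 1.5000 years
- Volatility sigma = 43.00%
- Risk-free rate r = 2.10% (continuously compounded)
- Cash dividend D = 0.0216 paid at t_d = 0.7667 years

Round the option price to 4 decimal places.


PV(D) = D * exp(-r * t_d) = 0.0216 * 0.98402822 = 0.02125501
S_0' = S_0 - PV(D) = 0.9500 - 0.02125501 = 0.92874499
d1 = (ln(S_0'/K) + (r + sigma^2/2)*T) / (sigma*sqrt(T)) = 0.49136546
d2 = d1 - sigma*sqrt(T) = -0.03527483
exp(-rT) = 0.96899096
N(-d1) = 0.31158399; N(-d2) = 0.51406970
P = K * exp(-rT) * N(-d2) - S_0' * N(-d1) = 0.8500 * 0.96899096 * 0.51406970 - 0.92874499 * 0.31158399 = 0.1340

Answer: Price = 0.1340


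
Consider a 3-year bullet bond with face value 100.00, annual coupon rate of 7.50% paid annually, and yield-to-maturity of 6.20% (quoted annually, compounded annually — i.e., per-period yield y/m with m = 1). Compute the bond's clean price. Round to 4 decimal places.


Coupon per period c = face * coupon_rate / m = 7.500000
Periods per year m = 1; per-period yield y/m = 0.062000
Number of cashflows N = 3
Cashflows (t years, CF_t, discount factor 1/(1+y/m)^(m*t), PV):
  t = 1.0000: CF_t = 7.500000, DF = 0.941620, PV = 7.062147
  t = 2.0000: CF_t = 7.500000, DF = 0.886647, PV = 6.649856
  t = 3.0000: CF_t = 107.500000, DF = 0.834885, PV = 89.750094
Price P = sum_t PV_t = 103.462097

Answer: Price = 103.4621


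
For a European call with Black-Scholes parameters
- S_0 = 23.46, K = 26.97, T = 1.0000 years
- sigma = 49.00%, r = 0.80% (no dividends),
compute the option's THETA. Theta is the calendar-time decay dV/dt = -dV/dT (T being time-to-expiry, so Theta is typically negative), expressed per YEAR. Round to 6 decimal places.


d1 = -0.0232210080; d2 = -0.5132210080
phi(d1) = 0.3988347370; exp(-qT) = 1.0000000000; exp(-rT) = 0.9920319148
Theta = -S*exp(-qT)*phi(d1)*sigma/(2*sqrt(T)) - r*K*exp(-rT)*N(d2) + q*S*exp(-qT)*N(d1)
N(d1) = 0.4907369906; N(d2) = 0.3038983661; sqrt(T) = 1.0000000000
Term 1 = -23.4600 * 1.0000000000 * 0.3988347370 * 0.4900 / (2 * 1.0000000000) = -2.2923824179
Term 2 = -0.0080 * 26.9700 * 0.9920319148 * 0.3038983661 = -0.0650466512
Term 3 = 0 (no dividend yield, q = 0)
Theta = -2.2923824179 + (-0.0650466512) + (0.0000000000) = -2.357429

Answer: Theta = -2.357429


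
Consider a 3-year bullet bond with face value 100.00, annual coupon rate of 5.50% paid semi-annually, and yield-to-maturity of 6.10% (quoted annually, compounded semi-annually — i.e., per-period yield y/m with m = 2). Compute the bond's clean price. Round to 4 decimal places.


Answer: Price = 98.3775

Derivation:
Coupon per period c = face * coupon_rate / m = 2.750000
Periods per year m = 2; per-period yield y/m = 0.030500
Number of cashflows N = 6
Cashflows (t years, CF_t, discount factor 1/(1+y/m)^(m*t), PV):
  t = 0.5000: CF_t = 2.750000, DF = 0.970403, PV = 2.668607
  t = 1.0000: CF_t = 2.750000, DF = 0.941681, PV = 2.589624
  t = 1.5000: CF_t = 2.750000, DF = 0.913810, PV = 2.512978
  t = 2.0000: CF_t = 2.750000, DF = 0.886764, PV = 2.438601
  t = 2.5000: CF_t = 2.750000, DF = 0.860518, PV = 2.366425
  t = 3.0000: CF_t = 102.750000, DF = 0.835049, PV = 85.801297
Price P = sum_t PV_t = 98.377532


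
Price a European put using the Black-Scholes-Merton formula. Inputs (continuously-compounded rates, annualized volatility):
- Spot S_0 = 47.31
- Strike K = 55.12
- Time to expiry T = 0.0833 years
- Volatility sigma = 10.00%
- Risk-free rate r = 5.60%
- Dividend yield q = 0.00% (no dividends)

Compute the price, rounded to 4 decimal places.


d1 = (ln(S/K) + (r - q + 0.5*sigma^2) * T) / (sigma * sqrt(T)) = -5.11783559
d2 = d1 - sigma * sqrt(T) = -5.14669733
exp(-rT) = 0.99534606; exp(-qT) = 1.00000000
P = K * exp(-rT) * N(-d2) - S_0 * exp(-qT) * N(-d1)
N(-d1) = 0.99999985; N(-d2) = 0.99999987
P = 55.1200 * 0.99534606 * 0.99999987 - 47.3100 * 1.00000000 * 0.99999985 = 7.5535

Answer: Price = 7.5535


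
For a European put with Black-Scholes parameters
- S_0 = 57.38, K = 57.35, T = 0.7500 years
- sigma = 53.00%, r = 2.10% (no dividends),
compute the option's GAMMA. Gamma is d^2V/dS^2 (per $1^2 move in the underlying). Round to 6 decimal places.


Answer: Gamma = 0.014625

Derivation:
d1 = 0.2649503239; d2 = -0.1940431401
phi(d1) = 0.3851825619; exp(-qT) = 1.0000000000; exp(-rT) = 0.9843733826
Gamma = exp(-qT) * phi(d1) / (S * sigma * sqrt(T)) = 1.0000000000 * 0.3851825619 / (57.3800 * 0.5300 * 0.8660254038) = 0.014625


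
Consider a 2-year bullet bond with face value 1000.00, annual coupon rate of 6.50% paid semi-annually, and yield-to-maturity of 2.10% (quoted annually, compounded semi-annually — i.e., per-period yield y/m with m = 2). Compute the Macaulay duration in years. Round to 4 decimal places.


Coupon per period c = face * coupon_rate / m = 32.500000
Periods per year m = 2; per-period yield y/m = 0.010500
Number of cashflows N = 4
Cashflows (t years, CF_t, discount factor 1/(1+y/m)^(m*t), PV):
  t = 0.5000: CF_t = 32.500000, DF = 0.989609, PV = 32.162296
  t = 1.0000: CF_t = 32.500000, DF = 0.979326, PV = 31.828101
  t = 1.5000: CF_t = 32.500000, DF = 0.969150, PV = 31.497378
  t = 2.0000: CF_t = 1032.500000, DF = 0.959080, PV = 990.249858
Price P = sum_t PV_t = 1085.737633
Macaulay numerator sum_t t * PV_t:
  t * PV_t at t = 0.5000: 16.081148
  t * PV_t at t = 1.0000: 31.828101
  t * PV_t at t = 1.5000: 47.246068
  t * PV_t at t = 2.0000: 1980.499717
Macaulay duration D = (sum_t t * PV_t) / P = 2075.655033 / 1085.737633 = 1.911746

Answer: Macaulay duration = 1.9117 years


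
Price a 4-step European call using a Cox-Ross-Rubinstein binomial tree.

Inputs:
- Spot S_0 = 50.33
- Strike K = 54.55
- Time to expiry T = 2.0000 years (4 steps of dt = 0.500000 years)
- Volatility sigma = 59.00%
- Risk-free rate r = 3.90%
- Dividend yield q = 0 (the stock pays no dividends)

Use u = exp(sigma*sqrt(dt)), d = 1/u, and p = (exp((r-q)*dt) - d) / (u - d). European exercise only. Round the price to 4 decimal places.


dt = T/N = 0.500000
u = exp(sigma*sqrt(dt)) = 1.517695; d = 1/u = 0.658894
p = (exp((r-q)*dt) - d) / (u - d) = 0.420118
Discount per step: exp(-r*dt) = 0.980689
Stock lattice S(k, i) with i counting down-moves:
  k=0: S(0,0) = 50.3300
  k=1: S(1,0) = 76.3856; S(1,1) = 33.1621
  k=2: S(2,0) = 115.9301; S(2,1) = 50.3300; S(2,2) = 21.8503
  k=3: S(3,0) = 175.9466; S(3,1) = 76.3856; S(3,2) = 33.1621; S(3,3) = 14.3970
  k=4: S(4,0) = 267.0333; S(4,1) = 115.9301; S(4,2) = 50.3300; S(4,3) = 21.8503; S(4,4) = 9.4861
Terminal payoffs V(N, i) = max(S_T - K, 0):
  V(4,0) = 212.483288; V(4,1) = 61.380088; V(4,2) = 0.000000; V(4,3) = 0.000000; V(4,4) = 0.000000
Backward induction: V(k, i) = exp(-r*dt) * [p * V(k+1, i) + (1-p) * V(k+1, i+1)].
  V(3,0) = exp(-r*dt) * [p*212.483288 + (1-p)*61.380088] = 122.449983
  V(3,1) = exp(-r*dt) * [p*61.380088 + (1-p)*0.000000] = 25.288878
  V(3,2) = exp(-r*dt) * [p*0.000000 + (1-p)*0.000000] = 0.000000
  V(3,3) = exp(-r*dt) * [p*0.000000 + (1-p)*0.000000] = 0.000000
  V(2,0) = exp(-r*dt) * [p*122.449983 + (1-p)*25.288878] = 64.831343
  V(2,1) = exp(-r*dt) * [p*25.288878 + (1-p)*0.000000] = 10.419134
  V(2,2) = exp(-r*dt) * [p*0.000000 + (1-p)*0.000000] = 0.000000
  V(1,0) = exp(-r*dt) * [p*64.831343 + (1-p)*10.419134] = 32.636009
  V(1,1) = exp(-r*dt) * [p*10.419134 + (1-p)*0.000000] = 4.292731
  V(0,0) = exp(-r*dt) * [p*32.636009 + (1-p)*4.292731] = 15.887394

Answer: Price = V(0,0) = 15.8874


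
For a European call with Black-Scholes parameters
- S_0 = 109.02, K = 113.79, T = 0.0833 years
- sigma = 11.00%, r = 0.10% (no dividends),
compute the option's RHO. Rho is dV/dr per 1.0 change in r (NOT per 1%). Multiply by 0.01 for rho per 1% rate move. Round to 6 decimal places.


Answer: Rho = 0.820622

Derivation:
d1 = -1.3303560241; d2 = -1.3621039374
phi(d1) = 0.1646617172; exp(-qT) = 1.0000000000; exp(-rT) = 0.9999167035
N(d2) = 0.0865825430
Rho = K*T*exp(-rT)*N(d2) = 113.7900 * 0.0833 * 0.9999167035 * 0.0865825430 = 0.820622


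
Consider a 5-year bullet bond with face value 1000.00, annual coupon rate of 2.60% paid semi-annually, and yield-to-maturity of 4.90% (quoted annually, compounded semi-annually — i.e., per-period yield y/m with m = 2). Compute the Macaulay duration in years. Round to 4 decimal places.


Coupon per period c = face * coupon_rate / m = 13.000000
Periods per year m = 2; per-period yield y/m = 0.024500
Number of cashflows N = 10
Cashflows (t years, CF_t, discount factor 1/(1+y/m)^(m*t), PV):
  t = 0.5000: CF_t = 13.000000, DF = 0.976086, PV = 12.689117
  t = 1.0000: CF_t = 13.000000, DF = 0.952744, PV = 12.385668
  t = 1.5000: CF_t = 13.000000, DF = 0.929960, PV = 12.089476
  t = 2.0000: CF_t = 13.000000, DF = 0.907721, PV = 11.800367
  t = 2.5000: CF_t = 13.000000, DF = 0.886013, PV = 11.518171
  t = 3.0000: CF_t = 13.000000, DF = 0.864825, PV = 11.242725
  t = 3.5000: CF_t = 13.000000, DF = 0.844143, PV = 10.973865
  t = 4.0000: CF_t = 13.000000, DF = 0.823957, PV = 10.711435
  t = 4.5000: CF_t = 13.000000, DF = 0.804252, PV = 10.455280
  t = 5.0000: CF_t = 1013.000000, DF = 0.785019, PV = 795.224621
Price P = sum_t PV_t = 899.090724
Macaulay numerator sum_t t * PV_t:
  t * PV_t at t = 0.5000: 6.344558
  t * PV_t at t = 1.0000: 12.385668
  t * PV_t at t = 1.5000: 18.134213
  t * PV_t at t = 2.0000: 23.600733
  t * PV_t at t = 2.5000: 28.795429
  t * PV_t at t = 3.0000: 33.728174
  t * PV_t at t = 3.5000: 38.408527
  t * PV_t at t = 4.0000: 42.845739
  t * PV_t at t = 4.5000: 47.048762
  t * PV_t at t = 5.0000: 3976.123107
Macaulay duration D = (sum_t t * PV_t) / P = 4227.414911 / 899.090724 = 4.701878

Answer: Macaulay duration = 4.7019 years


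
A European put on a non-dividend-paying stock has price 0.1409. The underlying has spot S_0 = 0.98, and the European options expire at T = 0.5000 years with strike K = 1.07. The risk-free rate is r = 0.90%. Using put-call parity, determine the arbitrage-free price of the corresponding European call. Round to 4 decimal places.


Answer: Call price = 0.0557

Derivation:
Put-call parity: C - P = S_0 * exp(-qT) - K * exp(-rT).
S_0 * exp(-qT) = 0.9800 * 1.00000000 = 0.98000000
K * exp(-rT) = 1.0700 * 0.99551011 = 1.06519582
C = P + S*exp(-qT) - K*exp(-rT)
C = 0.1409 + 0.98000000 - 1.06519582 = 0.0557


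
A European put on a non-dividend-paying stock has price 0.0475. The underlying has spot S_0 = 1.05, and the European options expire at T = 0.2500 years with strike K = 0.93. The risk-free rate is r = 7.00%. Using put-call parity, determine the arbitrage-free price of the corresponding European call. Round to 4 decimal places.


Answer: Call price = 0.1836

Derivation:
Put-call parity: C - P = S_0 * exp(-qT) - K * exp(-rT).
S_0 * exp(-qT) = 1.0500 * 1.00000000 = 1.05000000
K * exp(-rT) = 0.9300 * 0.98265224 = 0.91386658
C = P + S*exp(-qT) - K*exp(-rT)
C = 0.0475 + 1.05000000 - 0.91386658 = 0.1836


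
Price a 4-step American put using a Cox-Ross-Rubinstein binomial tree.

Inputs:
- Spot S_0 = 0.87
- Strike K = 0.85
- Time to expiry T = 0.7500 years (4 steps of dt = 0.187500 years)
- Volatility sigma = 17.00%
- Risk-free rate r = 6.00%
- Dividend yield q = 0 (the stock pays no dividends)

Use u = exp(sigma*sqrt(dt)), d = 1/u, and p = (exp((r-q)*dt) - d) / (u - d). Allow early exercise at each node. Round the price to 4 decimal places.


Answer: Price = V(0,0) = 0.0280

Derivation:
dt = T/N = 0.187500
u = exp(sigma*sqrt(dt)) = 1.076389; d = 1/u = 0.929032
p = (exp((r-q)*dt) - d) / (u - d) = 0.558381
Discount per step: exp(-r*dt) = 0.988813
Stock lattice S(k, i) with i counting down-moves:
  k=0: S(0,0) = 0.8700
  k=1: S(1,0) = 0.9365; S(1,1) = 0.8083
  k=2: S(2,0) = 1.0080; S(2,1) = 0.8700; S(2,2) = 0.7509
  k=3: S(3,0) = 1.0850; S(3,1) = 0.9365; S(3,2) = 0.8083; S(3,3) = 0.6976
  k=4: S(4,0) = 1.1679; S(4,1) = 1.0080; S(4,2) = 0.8700; S(4,3) = 0.7509; S(4,4) = 0.6481
Terminal payoffs V(N, i) = max(K - S_T, 0):
  V(4,0) = 0.000000; V(4,1) = 0.000000; V(4,2) = 0.000000; V(4,3) = 0.099103; V(4,4) = 0.201900
Backward induction: V(k, i) = exp(-r*dt) * [p * V(k+1, i) + (1-p) * V(k+1, i+1)]; then take max(V_cont, immediate exercise) for American.
  V(3,0) = exp(-r*dt) * [p*0.000000 + (1-p)*0.000000] = 0.000000; exercise = 0.000000; V(3,0) = max -> 0.000000
  V(3,1) = exp(-r*dt) * [p*0.000000 + (1-p)*0.000000] = 0.000000; exercise = 0.000000; V(3,1) = max -> 0.000000
  V(3,2) = exp(-r*dt) * [p*0.000000 + (1-p)*0.099103] = 0.043276; exercise = 0.041742; V(3,2) = max -> 0.043276
  V(3,3) = exp(-r*dt) * [p*0.099103 + (1-p)*0.201900] = 0.142884; exercise = 0.152392; V(3,3) = max -> 0.152392
  V(2,0) = exp(-r*dt) * [p*0.000000 + (1-p)*0.000000] = 0.000000; exercise = 0.000000; V(2,0) = max -> 0.000000
  V(2,1) = exp(-r*dt) * [p*0.000000 + (1-p)*0.043276] = 0.018898; exercise = 0.000000; V(2,1) = max -> 0.018898
  V(2,2) = exp(-r*dt) * [p*0.043276 + (1-p)*0.152392] = 0.090441; exercise = 0.099103; V(2,2) = max -> 0.099103
  V(1,0) = exp(-r*dt) * [p*0.000000 + (1-p)*0.018898] = 0.008252; exercise = 0.000000; V(1,0) = max -> 0.008252
  V(1,1) = exp(-r*dt) * [p*0.018898 + (1-p)*0.099103] = 0.053710; exercise = 0.041742; V(1,1) = max -> 0.053710
  V(0,0) = exp(-r*dt) * [p*0.008252 + (1-p)*0.053710] = 0.028010; exercise = 0.000000; V(0,0) = max -> 0.028010


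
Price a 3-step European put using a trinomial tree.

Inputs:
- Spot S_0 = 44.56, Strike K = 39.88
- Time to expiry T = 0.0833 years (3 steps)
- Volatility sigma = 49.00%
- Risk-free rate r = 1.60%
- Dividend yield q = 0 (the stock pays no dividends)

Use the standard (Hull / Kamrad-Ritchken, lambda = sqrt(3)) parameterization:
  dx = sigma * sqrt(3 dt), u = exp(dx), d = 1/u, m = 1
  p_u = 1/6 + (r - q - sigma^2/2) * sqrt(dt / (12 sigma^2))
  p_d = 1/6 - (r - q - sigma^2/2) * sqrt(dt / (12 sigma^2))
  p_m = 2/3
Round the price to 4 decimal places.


Answer: Price = V(0,0) = 0.7522

Derivation:
dt = T/N = 0.027767; dx = sigma*sqrt(3*dt) = 0.141423
u = exp(dx) = 1.151911; d = 1/u = 0.868122
p_u = 0.156452, p_m = 0.666667, p_d = 0.176881
Discount per step: exp(-r*dt) = 0.999556
Stock lattice S(k, j) with j the centered position index:
  k=0: S(0,+0) = 44.5600
  k=1: S(1,-1) = 38.6835; S(1,+0) = 44.5600; S(1,+1) = 51.3292
  k=2: S(2,-2) = 33.5820; S(2,-1) = 38.6835; S(2,+0) = 44.5600; S(2,+1) = 51.3292; S(2,+2) = 59.1266
  k=3: S(3,-3) = 29.1533; S(3,-2) = 33.5820; S(3,-1) = 38.6835; S(3,+0) = 44.5600; S(3,+1) = 51.3292; S(3,+2) = 59.1266; S(3,+3) = 68.1086
Terminal payoffs V(N, j) = max(K - S_T, 0):
  V(3,-3) = 10.726673; V(3,-2) = 6.297955; V(3,-1) = 1.196464; V(3,+0) = 0.000000; V(3,+1) = 0.000000; V(3,+2) = 0.000000; V(3,+3) = 0.000000
Backward induction: V(k, j) = exp(-r*dt) * [p_u * V(k+1, j+1) + p_m * V(k+1, j) + p_d * V(k+1, j-1)]
  V(2,-2) = exp(-r*dt) * [p_u*1.196464 + p_m*6.297955 + p_d*10.726673] = 6.280382
  V(2,-1) = exp(-r*dt) * [p_u*0.000000 + p_m*1.196464 + p_d*6.297955] = 1.910783
  V(2,+0) = exp(-r*dt) * [p_u*0.000000 + p_m*0.000000 + p_d*1.196464] = 0.211538
  V(2,+1) = exp(-r*dt) * [p_u*0.000000 + p_m*0.000000 + p_d*0.000000] = 0.000000
  V(2,+2) = exp(-r*dt) * [p_u*0.000000 + p_m*0.000000 + p_d*0.000000] = 0.000000
  V(1,-1) = exp(-r*dt) * [p_u*0.211538 + p_m*1.910783 + p_d*6.280382] = 2.416759
  V(1,+0) = exp(-r*dt) * [p_u*0.000000 + p_m*0.211538 + p_d*1.910783] = 0.478794
  V(1,+1) = exp(-r*dt) * [p_u*0.000000 + p_m*0.000000 + p_d*0.211538] = 0.037400
  V(0,+0) = exp(-r*dt) * [p_u*0.037400 + p_m*0.478794 + p_d*2.416759] = 0.752192


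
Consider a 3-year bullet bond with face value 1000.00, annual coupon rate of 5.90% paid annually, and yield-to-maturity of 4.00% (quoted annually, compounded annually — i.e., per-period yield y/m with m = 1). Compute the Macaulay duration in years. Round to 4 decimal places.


Coupon per period c = face * coupon_rate / m = 59.000000
Periods per year m = 1; per-period yield y/m = 0.040000
Number of cashflows N = 3
Cashflows (t years, CF_t, discount factor 1/(1+y/m)^(m*t), PV):
  t = 1.0000: CF_t = 59.000000, DF = 0.961538, PV = 56.730769
  t = 2.0000: CF_t = 59.000000, DF = 0.924556, PV = 54.548817
  t = 3.0000: CF_t = 1059.000000, DF = 0.888996, PV = 941.447144
Price P = sum_t PV_t = 1052.726730
Macaulay numerator sum_t t * PV_t:
  t * PV_t at t = 1.0000: 56.730769
  t * PV_t at t = 2.0000: 109.097633
  t * PV_t at t = 3.0000: 2824.341431
Macaulay duration D = (sum_t t * PV_t) / P = 2990.169834 / 1052.726730 = 2.840405

Answer: Macaulay duration = 2.8404 years
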